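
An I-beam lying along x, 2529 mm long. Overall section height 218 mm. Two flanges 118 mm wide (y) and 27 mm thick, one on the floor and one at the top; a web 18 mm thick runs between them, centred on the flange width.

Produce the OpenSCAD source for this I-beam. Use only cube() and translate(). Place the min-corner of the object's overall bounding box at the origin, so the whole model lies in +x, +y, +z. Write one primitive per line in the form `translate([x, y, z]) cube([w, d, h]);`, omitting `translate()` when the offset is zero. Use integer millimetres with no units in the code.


cube([2529, 118, 27]);
translate([0, 50, 27]) cube([2529, 18, 164]);
translate([0, 0, 191]) cube([2529, 118, 27]);


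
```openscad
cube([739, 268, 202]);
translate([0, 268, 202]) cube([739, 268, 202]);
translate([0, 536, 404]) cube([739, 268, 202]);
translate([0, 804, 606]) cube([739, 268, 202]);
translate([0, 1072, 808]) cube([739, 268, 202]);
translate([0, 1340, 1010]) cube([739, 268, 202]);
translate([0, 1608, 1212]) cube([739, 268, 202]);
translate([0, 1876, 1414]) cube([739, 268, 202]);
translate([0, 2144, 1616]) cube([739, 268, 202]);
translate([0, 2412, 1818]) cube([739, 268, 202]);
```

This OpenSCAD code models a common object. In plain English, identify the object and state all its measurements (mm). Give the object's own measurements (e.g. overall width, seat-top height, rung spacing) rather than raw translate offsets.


A straight staircase of 10 solid steps. Each step is 739 mm wide (x), 268 mm deep (y, the going) and 202 mm tall (the rise). The first step rests on the floor; each subsequent step sits one going further in +y and one rise higher in +z, directly behind and above the previous step with no overlap.


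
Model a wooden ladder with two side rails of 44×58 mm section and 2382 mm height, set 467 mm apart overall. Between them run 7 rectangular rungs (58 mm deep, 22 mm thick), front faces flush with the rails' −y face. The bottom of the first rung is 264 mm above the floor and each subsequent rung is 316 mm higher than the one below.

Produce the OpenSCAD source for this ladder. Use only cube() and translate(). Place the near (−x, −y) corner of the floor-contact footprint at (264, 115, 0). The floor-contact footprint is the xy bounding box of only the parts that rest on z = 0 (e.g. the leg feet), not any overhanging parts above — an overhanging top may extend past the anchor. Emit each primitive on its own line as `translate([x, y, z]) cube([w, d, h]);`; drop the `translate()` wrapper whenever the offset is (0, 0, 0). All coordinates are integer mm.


translate([264, 115, 0]) cube([44, 58, 2382]);
translate([687, 115, 0]) cube([44, 58, 2382]);
translate([308, 115, 264]) cube([379, 58, 22]);
translate([308, 115, 580]) cube([379, 58, 22]);
translate([308, 115, 896]) cube([379, 58, 22]);
translate([308, 115, 1212]) cube([379, 58, 22]);
translate([308, 115, 1528]) cube([379, 58, 22]);
translate([308, 115, 1844]) cube([379, 58, 22]);
translate([308, 115, 2160]) cube([379, 58, 22]);


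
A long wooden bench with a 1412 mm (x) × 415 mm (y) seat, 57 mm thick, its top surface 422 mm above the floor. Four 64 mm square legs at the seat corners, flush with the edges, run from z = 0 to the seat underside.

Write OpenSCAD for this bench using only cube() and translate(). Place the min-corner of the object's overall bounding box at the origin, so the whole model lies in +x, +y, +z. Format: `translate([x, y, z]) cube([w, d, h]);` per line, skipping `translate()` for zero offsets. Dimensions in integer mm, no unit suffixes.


// leg_h = 422 − 57 = 365
translate([0, 0, 365]) cube([1412, 415, 57]);
cube([64, 64, 365]);
translate([0, 351, 0]) cube([64, 64, 365]);
translate([1348, 0, 0]) cube([64, 64, 365]);
translate([1348, 351, 0]) cube([64, 64, 365]);


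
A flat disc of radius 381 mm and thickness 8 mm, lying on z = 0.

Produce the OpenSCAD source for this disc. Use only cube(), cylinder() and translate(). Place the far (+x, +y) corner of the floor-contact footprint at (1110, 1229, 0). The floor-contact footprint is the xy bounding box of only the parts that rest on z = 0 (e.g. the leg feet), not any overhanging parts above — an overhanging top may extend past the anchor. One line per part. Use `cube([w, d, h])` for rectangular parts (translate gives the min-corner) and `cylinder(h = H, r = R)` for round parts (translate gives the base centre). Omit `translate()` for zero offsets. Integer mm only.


translate([729, 848, 0]) cylinder(h = 8, r = 381);


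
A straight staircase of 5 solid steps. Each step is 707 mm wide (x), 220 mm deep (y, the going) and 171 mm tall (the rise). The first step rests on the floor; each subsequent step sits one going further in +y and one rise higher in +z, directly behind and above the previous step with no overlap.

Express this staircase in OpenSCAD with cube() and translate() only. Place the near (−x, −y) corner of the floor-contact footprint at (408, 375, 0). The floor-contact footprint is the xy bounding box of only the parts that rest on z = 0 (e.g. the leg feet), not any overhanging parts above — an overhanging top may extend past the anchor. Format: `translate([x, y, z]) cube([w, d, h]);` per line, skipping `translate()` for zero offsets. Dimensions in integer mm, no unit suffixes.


translate([408, 375, 0]) cube([707, 220, 171]);
translate([408, 595, 171]) cube([707, 220, 171]);
translate([408, 815, 342]) cube([707, 220, 171]);
translate([408, 1035, 513]) cube([707, 220, 171]);
translate([408, 1255, 684]) cube([707, 220, 171]);


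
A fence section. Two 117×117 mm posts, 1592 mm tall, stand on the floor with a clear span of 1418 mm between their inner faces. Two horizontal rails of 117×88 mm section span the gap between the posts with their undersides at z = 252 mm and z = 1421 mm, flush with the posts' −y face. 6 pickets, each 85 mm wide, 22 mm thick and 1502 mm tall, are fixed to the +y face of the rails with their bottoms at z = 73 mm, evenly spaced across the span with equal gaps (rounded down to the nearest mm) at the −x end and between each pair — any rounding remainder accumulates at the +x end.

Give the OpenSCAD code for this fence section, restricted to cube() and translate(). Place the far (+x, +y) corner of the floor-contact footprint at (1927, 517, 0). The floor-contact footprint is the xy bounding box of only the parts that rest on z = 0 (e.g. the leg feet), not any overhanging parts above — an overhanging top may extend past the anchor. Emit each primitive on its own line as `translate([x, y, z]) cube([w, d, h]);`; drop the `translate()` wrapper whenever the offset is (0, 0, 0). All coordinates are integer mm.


translate([275, 400, 0]) cube([117, 117, 1592]);
translate([1810, 400, 0]) cube([117, 117, 1592]);
translate([392, 400, 252]) cube([1418, 117, 88]);
translate([392, 400, 1421]) cube([1418, 117, 88]);
translate([521, 517, 73]) cube([85, 22, 1502]);
translate([735, 517, 73]) cube([85, 22, 1502]);
translate([949, 517, 73]) cube([85, 22, 1502]);
translate([1163, 517, 73]) cube([85, 22, 1502]);
translate([1377, 517, 73]) cube([85, 22, 1502]);
translate([1591, 517, 73]) cube([85, 22, 1502]);


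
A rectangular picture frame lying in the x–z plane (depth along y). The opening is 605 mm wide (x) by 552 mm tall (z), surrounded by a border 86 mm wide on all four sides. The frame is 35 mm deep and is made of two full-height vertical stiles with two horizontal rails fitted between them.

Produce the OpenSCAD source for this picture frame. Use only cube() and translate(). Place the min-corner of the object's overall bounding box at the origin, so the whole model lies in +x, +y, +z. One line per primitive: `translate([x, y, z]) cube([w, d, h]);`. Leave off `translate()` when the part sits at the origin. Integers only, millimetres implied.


cube([86, 35, 724]);
translate([691, 0, 0]) cube([86, 35, 724]);
translate([86, 0, 0]) cube([605, 35, 86]);
translate([86, 0, 638]) cube([605, 35, 86]);


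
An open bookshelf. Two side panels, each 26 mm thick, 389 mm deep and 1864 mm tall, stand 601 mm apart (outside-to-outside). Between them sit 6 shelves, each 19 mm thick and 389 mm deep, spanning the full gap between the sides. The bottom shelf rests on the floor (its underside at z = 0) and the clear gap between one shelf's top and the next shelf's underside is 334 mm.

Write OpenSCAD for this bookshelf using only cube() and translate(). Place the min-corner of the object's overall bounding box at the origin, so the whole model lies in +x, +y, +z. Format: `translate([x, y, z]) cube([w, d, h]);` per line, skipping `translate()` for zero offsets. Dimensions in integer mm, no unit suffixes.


cube([26, 389, 1864]);
translate([575, 0, 0]) cube([26, 389, 1864]);
translate([26, 0, 0]) cube([549, 389, 19]);
translate([26, 0, 353]) cube([549, 389, 19]);
translate([26, 0, 706]) cube([549, 389, 19]);
translate([26, 0, 1059]) cube([549, 389, 19]);
translate([26, 0, 1412]) cube([549, 389, 19]);
translate([26, 0, 1765]) cube([549, 389, 19]);


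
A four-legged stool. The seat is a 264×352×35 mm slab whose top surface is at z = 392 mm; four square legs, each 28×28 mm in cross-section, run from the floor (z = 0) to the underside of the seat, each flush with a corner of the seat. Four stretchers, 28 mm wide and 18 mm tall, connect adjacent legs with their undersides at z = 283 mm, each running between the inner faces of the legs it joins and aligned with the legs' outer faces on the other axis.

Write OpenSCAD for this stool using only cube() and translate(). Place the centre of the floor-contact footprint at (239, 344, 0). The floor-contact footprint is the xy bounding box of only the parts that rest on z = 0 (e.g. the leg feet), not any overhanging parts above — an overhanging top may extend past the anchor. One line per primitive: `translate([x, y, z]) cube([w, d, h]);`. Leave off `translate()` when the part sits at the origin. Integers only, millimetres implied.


translate([107, 168, 357]) cube([264, 352, 35]);
translate([107, 168, 0]) cube([28, 28, 357]);
translate([343, 168, 0]) cube([28, 28, 357]);
translate([107, 492, 0]) cube([28, 28, 357]);
translate([343, 492, 0]) cube([28, 28, 357]);
translate([135, 168, 283]) cube([208, 28, 18]);
translate([135, 492, 283]) cube([208, 28, 18]);
translate([107, 196, 283]) cube([28, 296, 18]);
translate([343, 196, 283]) cube([28, 296, 18]);


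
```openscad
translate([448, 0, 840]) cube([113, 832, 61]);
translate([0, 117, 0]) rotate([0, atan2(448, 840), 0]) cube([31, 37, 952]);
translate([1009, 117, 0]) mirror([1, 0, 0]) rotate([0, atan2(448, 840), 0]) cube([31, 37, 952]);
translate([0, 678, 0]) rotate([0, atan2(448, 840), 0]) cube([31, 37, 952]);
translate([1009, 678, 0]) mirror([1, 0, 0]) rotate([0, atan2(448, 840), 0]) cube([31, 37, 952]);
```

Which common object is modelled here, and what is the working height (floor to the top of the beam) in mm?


A sawhorse. The overall height is 901 mm.

A beam across two mirrored pairs of raked legs — a sawhorse. The beam's underside is at z = 840 (matching the legs' vertical rise in atan2(448, 840)) and the beam is 61 mm tall, so its top is at 840 + 61 = 901 mm. The raked legs top out at the beam's underside, so that is the highest point.


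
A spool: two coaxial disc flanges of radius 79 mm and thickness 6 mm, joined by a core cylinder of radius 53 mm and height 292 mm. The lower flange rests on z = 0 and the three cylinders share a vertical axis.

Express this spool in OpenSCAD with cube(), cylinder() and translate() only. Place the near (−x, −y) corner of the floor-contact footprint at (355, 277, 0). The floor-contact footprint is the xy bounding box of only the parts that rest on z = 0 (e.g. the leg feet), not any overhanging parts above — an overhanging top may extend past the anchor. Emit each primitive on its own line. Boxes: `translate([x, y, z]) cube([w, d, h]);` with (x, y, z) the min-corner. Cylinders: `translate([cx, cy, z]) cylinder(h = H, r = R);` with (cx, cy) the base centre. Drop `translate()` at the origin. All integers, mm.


translate([434, 356, 0]) cylinder(h = 6, r = 79);
translate([434, 356, 6]) cylinder(h = 292, r = 53);
translate([434, 356, 298]) cylinder(h = 6, r = 79);


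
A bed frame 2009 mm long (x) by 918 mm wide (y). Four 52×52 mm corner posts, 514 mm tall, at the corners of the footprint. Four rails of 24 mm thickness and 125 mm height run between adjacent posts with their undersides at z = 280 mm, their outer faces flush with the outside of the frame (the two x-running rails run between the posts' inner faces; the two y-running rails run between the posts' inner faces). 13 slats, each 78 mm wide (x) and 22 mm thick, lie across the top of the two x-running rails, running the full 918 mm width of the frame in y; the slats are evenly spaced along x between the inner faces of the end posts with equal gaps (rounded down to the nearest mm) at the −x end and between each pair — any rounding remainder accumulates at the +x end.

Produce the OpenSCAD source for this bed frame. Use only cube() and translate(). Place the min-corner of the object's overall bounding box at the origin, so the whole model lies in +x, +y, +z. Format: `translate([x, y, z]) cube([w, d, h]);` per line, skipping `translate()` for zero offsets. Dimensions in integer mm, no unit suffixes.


cube([52, 52, 514]);
translate([0, 866, 0]) cube([52, 52, 514]);
translate([1957, 0, 0]) cube([52, 52, 514]);
translate([1957, 866, 0]) cube([52, 52, 514]);
translate([52, 0, 280]) cube([1905, 24, 125]);
translate([52, 894, 280]) cube([1905, 24, 125]);
translate([0, 52, 280]) cube([24, 814, 125]);
translate([1985, 52, 280]) cube([24, 814, 125]);
translate([115, 0, 405]) cube([78, 918, 22]);
translate([256, 0, 405]) cube([78, 918, 22]);
translate([397, 0, 405]) cube([78, 918, 22]);
translate([538, 0, 405]) cube([78, 918, 22]);
translate([679, 0, 405]) cube([78, 918, 22]);
translate([820, 0, 405]) cube([78, 918, 22]);
translate([961, 0, 405]) cube([78, 918, 22]);
translate([1102, 0, 405]) cube([78, 918, 22]);
translate([1243, 0, 405]) cube([78, 918, 22]);
translate([1384, 0, 405]) cube([78, 918, 22]);
translate([1525, 0, 405]) cube([78, 918, 22]);
translate([1666, 0, 405]) cube([78, 918, 22]);
translate([1807, 0, 405]) cube([78, 918, 22]);


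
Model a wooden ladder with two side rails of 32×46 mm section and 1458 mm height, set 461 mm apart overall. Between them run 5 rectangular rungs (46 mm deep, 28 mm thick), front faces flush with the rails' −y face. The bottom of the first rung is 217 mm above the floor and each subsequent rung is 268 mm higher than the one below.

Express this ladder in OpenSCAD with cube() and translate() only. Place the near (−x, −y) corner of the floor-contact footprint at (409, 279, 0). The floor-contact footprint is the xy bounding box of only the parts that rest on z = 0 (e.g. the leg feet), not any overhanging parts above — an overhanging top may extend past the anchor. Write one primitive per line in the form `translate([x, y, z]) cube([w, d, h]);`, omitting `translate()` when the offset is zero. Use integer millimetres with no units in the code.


// rung span = 461 - 2*32 = 397
// rung[k] z = 217 + k*268
translate([409, 279, 0]) cube([32, 46, 1458]);
translate([838, 279, 0]) cube([32, 46, 1458]);
translate([441, 279, 217]) cube([397, 46, 28]);
translate([441, 279, 485]) cube([397, 46, 28]);
translate([441, 279, 753]) cube([397, 46, 28]);
translate([441, 279, 1021]) cube([397, 46, 28]);
translate([441, 279, 1289]) cube([397, 46, 28]);


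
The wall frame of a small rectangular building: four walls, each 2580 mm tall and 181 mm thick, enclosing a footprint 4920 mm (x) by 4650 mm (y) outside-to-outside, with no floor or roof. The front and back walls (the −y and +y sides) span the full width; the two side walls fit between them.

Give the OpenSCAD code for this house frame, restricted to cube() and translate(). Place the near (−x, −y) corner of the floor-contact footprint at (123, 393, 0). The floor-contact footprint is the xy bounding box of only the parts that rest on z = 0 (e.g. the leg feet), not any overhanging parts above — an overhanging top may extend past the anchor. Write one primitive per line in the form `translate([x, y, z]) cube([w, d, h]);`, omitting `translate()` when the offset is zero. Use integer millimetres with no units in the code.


translate([123, 393, 0]) cube([4920, 181, 2580]);
translate([123, 4862, 0]) cube([4920, 181, 2580]);
translate([123, 574, 0]) cube([181, 4288, 2580]);
translate([4862, 574, 0]) cube([181, 4288, 2580]);


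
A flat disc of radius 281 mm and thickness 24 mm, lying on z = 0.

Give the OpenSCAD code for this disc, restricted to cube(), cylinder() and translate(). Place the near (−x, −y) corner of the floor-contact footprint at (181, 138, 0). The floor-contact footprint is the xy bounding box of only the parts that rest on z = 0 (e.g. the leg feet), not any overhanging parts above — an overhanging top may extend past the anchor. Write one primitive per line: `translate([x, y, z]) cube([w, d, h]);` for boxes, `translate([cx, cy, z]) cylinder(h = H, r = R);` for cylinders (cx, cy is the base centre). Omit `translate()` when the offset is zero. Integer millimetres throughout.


translate([462, 419, 0]) cylinder(h = 24, r = 281);


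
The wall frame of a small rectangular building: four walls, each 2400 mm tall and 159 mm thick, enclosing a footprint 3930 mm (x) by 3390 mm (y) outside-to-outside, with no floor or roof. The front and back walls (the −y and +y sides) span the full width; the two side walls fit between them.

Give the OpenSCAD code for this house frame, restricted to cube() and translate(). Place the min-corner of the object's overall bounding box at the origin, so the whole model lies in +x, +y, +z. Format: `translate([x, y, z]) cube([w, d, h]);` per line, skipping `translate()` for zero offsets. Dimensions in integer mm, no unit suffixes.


cube([3930, 159, 2400]);
translate([0, 3231, 0]) cube([3930, 159, 2400]);
translate([0, 159, 0]) cube([159, 3072, 2400]);
translate([3771, 159, 0]) cube([159, 3072, 2400]);


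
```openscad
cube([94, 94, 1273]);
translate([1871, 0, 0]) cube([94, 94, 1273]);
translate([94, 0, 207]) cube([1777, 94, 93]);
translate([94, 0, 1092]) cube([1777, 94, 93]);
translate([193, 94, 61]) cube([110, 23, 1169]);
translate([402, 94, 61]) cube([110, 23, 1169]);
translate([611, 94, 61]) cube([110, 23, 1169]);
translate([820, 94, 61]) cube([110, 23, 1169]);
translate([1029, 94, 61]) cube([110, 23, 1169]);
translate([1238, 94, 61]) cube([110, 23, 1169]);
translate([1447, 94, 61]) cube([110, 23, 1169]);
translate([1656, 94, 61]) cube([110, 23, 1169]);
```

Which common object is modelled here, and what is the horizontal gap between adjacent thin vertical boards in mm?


A fence section. The picket gap is 99 mm.

Two posts, two rails, 8 pickets — a fence section. Span 1777 mm holds 8 pickets of 110 mm with 9 equal gaps: ⌊(1777 − 8·110) / 9⌋ = 99 mm.


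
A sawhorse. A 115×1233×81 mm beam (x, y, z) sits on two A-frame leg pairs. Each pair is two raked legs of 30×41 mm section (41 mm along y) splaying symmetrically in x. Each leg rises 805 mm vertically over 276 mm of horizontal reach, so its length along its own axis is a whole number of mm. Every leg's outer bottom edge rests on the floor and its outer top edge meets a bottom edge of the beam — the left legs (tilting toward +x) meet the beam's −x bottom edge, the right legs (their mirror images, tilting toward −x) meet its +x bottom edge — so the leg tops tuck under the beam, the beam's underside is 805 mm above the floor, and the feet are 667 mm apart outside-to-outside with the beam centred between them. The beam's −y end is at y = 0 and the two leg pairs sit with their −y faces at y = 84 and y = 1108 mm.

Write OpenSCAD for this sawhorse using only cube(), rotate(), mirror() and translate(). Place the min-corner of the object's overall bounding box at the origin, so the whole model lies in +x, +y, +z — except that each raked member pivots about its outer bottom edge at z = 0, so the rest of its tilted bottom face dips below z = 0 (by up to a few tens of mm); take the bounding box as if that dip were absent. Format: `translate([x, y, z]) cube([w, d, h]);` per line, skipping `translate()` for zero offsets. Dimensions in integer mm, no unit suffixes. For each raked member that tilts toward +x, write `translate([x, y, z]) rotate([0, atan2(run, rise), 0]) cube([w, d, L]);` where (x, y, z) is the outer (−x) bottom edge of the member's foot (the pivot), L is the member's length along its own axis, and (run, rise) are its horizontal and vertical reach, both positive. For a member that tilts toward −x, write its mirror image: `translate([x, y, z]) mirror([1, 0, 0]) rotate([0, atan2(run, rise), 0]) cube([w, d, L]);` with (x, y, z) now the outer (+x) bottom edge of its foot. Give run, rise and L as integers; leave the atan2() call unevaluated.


translate([276, 0, 805]) cube([115, 1233, 81]);
translate([0, 84, 0]) rotate([0, atan2(276, 805), 0]) cube([30, 41, 851]);
translate([667, 84, 0]) mirror([1, 0, 0]) rotate([0, atan2(276, 805), 0]) cube([30, 41, 851]);
translate([0, 1108, 0]) rotate([0, atan2(276, 805), 0]) cube([30, 41, 851]);
translate([667, 1108, 0]) mirror([1, 0, 0]) rotate([0, atan2(276, 805), 0]) cube([30, 41, 851]);


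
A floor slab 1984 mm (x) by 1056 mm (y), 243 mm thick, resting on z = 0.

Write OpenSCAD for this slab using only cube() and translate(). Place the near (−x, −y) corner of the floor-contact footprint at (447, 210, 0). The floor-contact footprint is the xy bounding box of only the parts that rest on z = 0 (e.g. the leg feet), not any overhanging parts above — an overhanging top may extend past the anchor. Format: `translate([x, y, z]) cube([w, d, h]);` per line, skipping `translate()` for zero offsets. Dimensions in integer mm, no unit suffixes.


translate([447, 210, 0]) cube([1984, 1056, 243]);


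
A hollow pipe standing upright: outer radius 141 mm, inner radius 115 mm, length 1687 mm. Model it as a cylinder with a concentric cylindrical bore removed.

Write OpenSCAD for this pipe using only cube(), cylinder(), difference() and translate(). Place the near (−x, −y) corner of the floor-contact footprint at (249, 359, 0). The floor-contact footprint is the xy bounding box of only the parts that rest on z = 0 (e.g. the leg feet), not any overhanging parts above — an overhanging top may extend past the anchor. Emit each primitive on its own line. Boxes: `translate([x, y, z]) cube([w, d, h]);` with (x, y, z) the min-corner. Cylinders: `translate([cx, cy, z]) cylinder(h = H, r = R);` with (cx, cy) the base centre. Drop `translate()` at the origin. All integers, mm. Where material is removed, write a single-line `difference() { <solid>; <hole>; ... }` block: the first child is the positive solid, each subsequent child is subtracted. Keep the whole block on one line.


difference() { translate([390, 500, 0]) cylinder(h = 1687, r = 141); translate([390, 500, 0]) cylinder(h = 1687, r = 115); }


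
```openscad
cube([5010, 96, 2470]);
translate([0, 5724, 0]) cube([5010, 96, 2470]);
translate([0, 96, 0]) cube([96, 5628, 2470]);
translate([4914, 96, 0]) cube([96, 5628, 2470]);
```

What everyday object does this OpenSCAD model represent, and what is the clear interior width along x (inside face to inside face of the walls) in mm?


A house (or room) frame. The interior width is 4818 mm.

Four 2470 mm walls enclosing a rectangle with no floor or roof — a room or house frame. Outside width is 5010 mm and wall thickness is 96 mm, so the interior width is 5010 − 2 × 96 = 4818 mm.


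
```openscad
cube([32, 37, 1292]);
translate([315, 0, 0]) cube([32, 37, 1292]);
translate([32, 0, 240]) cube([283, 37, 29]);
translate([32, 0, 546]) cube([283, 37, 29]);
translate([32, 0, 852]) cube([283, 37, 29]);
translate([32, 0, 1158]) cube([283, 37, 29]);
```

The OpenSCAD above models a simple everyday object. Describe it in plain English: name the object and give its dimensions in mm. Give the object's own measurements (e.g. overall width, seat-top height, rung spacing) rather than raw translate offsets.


A straight ladder. Two 32×37 mm vertical rails, 1292 mm tall, stand 347 mm apart (outside-to-outside) with their front faces coplanar on the −y side. 4 rungs, each 37 mm deep and 29 mm tall, span between the inner faces of the rails, front faces flush with the rails. The lowest rung's underside is at z = 240 mm and rungs are spaced 306 mm apart (underside to underside).


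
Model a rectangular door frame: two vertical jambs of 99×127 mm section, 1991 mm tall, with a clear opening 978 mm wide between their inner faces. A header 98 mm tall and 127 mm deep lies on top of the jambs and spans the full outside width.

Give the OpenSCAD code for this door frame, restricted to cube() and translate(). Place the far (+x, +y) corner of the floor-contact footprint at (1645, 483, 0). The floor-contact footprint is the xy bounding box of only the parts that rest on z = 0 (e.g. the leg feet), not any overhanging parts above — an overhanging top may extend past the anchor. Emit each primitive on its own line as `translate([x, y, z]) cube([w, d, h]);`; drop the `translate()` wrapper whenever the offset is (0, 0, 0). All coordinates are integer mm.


translate([469, 356, 0]) cube([99, 127, 1991]);
translate([1546, 356, 0]) cube([99, 127, 1991]);
translate([469, 356, 1991]) cube([1176, 127, 98]);


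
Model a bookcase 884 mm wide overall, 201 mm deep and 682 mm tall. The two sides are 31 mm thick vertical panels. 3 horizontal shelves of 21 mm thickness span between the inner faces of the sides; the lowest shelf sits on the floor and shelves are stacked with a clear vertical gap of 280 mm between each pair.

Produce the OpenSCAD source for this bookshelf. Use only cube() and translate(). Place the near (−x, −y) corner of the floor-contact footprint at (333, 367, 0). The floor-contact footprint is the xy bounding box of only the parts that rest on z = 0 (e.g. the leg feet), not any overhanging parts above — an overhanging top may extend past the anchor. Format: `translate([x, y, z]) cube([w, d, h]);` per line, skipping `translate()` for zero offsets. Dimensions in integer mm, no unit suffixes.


translate([333, 367, 0]) cube([31, 201, 682]);
translate([1186, 367, 0]) cube([31, 201, 682]);
translate([364, 367, 0]) cube([822, 201, 21]);
translate([364, 367, 301]) cube([822, 201, 21]);
translate([364, 367, 602]) cube([822, 201, 21]);


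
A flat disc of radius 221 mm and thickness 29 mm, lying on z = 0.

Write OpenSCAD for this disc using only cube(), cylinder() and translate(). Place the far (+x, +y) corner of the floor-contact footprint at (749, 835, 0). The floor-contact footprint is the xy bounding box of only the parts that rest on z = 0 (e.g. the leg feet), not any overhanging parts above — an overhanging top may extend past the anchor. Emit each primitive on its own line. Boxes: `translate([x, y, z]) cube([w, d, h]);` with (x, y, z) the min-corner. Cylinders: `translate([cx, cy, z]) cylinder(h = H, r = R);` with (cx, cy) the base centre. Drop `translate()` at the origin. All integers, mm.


translate([528, 614, 0]) cylinder(h = 29, r = 221);


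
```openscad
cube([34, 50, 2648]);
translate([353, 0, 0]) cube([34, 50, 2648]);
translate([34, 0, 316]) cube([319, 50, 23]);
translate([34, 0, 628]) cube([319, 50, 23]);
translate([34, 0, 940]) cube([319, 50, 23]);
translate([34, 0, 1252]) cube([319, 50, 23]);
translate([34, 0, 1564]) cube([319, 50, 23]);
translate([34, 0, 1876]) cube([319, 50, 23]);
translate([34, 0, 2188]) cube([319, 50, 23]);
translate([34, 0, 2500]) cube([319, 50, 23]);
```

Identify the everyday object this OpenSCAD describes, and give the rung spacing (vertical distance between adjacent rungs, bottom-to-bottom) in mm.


A ladder. The rung spacing is 312 mm.

Two tall 34×50 posts with 8 short bars between them — a ladder. Adjacent rungs sit at z = 316 and z = 628, so the spacing is 628 − 316 = 312 mm.


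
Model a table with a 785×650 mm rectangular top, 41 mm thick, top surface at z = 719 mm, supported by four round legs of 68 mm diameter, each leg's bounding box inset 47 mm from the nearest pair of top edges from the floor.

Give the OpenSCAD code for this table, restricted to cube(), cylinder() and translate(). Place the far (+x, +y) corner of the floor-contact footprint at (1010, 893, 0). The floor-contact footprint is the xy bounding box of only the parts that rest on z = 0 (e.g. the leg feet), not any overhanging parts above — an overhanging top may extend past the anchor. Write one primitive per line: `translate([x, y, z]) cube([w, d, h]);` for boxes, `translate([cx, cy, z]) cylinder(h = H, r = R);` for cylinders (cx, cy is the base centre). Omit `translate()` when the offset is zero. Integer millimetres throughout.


translate([272, 290, 678]) cube([785, 650, 41]);
translate([353, 371, 0]) cylinder(h = 678, r = 34);
translate([976, 371, 0]) cylinder(h = 678, r = 34);
translate([353, 859, 0]) cylinder(h = 678, r = 34);
translate([976, 859, 0]) cylinder(h = 678, r = 34);


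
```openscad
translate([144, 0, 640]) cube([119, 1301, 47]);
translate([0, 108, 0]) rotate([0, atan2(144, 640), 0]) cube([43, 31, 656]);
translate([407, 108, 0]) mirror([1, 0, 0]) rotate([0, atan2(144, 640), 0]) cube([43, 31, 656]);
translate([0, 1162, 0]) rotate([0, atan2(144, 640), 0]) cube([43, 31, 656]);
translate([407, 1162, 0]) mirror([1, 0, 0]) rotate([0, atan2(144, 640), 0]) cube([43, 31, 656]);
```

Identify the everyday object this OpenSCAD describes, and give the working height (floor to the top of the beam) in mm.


A sawhorse. The overall height is 687 mm.

A beam across two mirrored pairs of raked legs — a sawhorse. The beam's underside is at z = 640 (matching the legs' vertical rise in atan2(144, 640)) and the beam is 47 mm tall, so its top is at 640 + 47 = 687 mm. The raked legs top out at the beam's underside, so that is the highest point.


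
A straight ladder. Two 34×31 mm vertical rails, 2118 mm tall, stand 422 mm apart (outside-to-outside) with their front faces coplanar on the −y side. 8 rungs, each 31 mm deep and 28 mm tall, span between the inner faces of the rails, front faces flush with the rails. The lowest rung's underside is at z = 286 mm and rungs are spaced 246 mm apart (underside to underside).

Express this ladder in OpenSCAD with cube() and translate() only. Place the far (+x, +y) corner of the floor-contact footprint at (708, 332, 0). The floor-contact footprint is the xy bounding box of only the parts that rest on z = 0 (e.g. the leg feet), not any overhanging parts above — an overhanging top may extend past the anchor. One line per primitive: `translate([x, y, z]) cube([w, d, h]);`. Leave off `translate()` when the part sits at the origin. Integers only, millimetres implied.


translate([286, 301, 0]) cube([34, 31, 2118]);
translate([674, 301, 0]) cube([34, 31, 2118]);
translate([320, 301, 286]) cube([354, 31, 28]);
translate([320, 301, 532]) cube([354, 31, 28]);
translate([320, 301, 778]) cube([354, 31, 28]);
translate([320, 301, 1024]) cube([354, 31, 28]);
translate([320, 301, 1270]) cube([354, 31, 28]);
translate([320, 301, 1516]) cube([354, 31, 28]);
translate([320, 301, 1762]) cube([354, 31, 28]);
translate([320, 301, 2008]) cube([354, 31, 28]);


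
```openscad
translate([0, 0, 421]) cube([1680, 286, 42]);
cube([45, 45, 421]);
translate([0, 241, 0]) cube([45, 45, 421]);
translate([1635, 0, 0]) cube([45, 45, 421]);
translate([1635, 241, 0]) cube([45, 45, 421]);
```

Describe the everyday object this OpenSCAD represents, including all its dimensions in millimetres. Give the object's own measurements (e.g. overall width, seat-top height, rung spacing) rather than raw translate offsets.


A long wooden bench with a 1680 mm (x) × 286 mm (y) seat, 42 mm thick, its top surface 463 mm above the floor. Four 45 mm square legs at the seat corners, flush with the edges, run from z = 0 to the seat underside.


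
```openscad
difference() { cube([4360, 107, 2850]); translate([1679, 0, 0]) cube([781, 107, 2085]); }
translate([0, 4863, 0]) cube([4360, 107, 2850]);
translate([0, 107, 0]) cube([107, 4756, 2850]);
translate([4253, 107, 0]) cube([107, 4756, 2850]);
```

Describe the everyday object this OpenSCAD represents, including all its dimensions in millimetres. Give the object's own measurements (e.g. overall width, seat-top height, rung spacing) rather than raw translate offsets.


A single room: four walls, each 2850 mm tall and 107 mm thick, enclosing an outside footprint 4360×4970 mm (x × y), no floor or roof. The front and back walls (−y and +y sides) run the full x-width; the side walls fit between their inner faces. A door opening 781 mm wide and 2085 mm tall is cut through the front wall from the floor up, its −x edge 1679 mm from the wall's −x end.


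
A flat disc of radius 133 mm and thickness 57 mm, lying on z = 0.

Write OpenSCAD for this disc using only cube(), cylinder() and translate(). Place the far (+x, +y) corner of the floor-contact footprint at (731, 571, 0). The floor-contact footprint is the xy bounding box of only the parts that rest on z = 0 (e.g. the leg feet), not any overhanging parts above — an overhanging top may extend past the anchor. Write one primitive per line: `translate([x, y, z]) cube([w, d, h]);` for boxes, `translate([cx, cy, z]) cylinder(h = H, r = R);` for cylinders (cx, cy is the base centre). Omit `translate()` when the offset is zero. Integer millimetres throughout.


translate([598, 438, 0]) cylinder(h = 57, r = 133);


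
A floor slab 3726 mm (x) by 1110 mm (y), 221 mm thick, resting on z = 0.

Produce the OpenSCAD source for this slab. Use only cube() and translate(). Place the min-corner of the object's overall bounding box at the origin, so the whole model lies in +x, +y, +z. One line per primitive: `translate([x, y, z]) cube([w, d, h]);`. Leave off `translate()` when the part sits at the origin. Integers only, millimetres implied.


cube([3726, 1110, 221]);


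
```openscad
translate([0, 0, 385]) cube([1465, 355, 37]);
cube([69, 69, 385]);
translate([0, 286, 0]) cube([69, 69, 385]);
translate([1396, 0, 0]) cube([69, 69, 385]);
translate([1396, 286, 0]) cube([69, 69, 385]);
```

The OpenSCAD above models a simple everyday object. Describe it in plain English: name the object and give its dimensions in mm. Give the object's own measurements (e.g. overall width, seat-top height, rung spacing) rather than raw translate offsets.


A long wooden bench with a 1465 mm (x) × 355 mm (y) seat, 37 mm thick, its top surface 422 mm above the floor. Four 69 mm square legs at the seat corners, flush with the edges, run from z = 0 to the seat underside.


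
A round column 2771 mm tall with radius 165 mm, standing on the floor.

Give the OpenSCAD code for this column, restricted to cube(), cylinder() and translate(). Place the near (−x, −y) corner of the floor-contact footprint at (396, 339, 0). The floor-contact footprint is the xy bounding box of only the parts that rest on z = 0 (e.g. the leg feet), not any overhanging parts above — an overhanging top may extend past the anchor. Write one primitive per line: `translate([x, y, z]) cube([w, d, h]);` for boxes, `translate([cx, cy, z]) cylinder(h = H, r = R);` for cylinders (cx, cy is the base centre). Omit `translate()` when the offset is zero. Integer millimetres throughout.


translate([561, 504, 0]) cylinder(h = 2771, r = 165);


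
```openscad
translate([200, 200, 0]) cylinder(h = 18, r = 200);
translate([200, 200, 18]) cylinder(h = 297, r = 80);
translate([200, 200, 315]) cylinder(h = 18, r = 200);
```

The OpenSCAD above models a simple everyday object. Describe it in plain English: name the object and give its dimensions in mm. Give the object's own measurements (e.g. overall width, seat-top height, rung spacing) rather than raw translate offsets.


A spool: two coaxial disc flanges of radius 200 mm and thickness 18 mm, joined by a core cylinder of radius 80 mm and height 297 mm. The lower flange rests on z = 0 and the three cylinders share a vertical axis.


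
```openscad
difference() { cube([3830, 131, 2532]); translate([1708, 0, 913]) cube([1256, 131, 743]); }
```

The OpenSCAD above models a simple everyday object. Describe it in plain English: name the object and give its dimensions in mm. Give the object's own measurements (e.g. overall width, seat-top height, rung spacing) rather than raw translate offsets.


A wall 3830 mm long (x), 131 mm thick (y), 2532 mm tall, with a rectangular window opening cut through it. The opening is 1256 mm wide and 743 mm tall; its sill is at z = 913 mm and its near (−x) edge is 1708 mm from the wall's −x end. The opening passes through the full wall thickness.


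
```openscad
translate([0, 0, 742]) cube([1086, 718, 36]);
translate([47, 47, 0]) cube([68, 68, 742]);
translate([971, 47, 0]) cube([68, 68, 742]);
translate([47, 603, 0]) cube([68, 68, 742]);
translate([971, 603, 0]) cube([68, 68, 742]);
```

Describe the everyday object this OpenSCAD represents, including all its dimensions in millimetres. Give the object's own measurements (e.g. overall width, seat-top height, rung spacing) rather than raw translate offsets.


A rectangular dining table. The top is 1086×718×36 mm with its upper surface at z = 778 mm. It stands on four 68×68 mm square legs, each inset 47 mm from the nearest pair of top edges, running from the floor to the underside of the top.


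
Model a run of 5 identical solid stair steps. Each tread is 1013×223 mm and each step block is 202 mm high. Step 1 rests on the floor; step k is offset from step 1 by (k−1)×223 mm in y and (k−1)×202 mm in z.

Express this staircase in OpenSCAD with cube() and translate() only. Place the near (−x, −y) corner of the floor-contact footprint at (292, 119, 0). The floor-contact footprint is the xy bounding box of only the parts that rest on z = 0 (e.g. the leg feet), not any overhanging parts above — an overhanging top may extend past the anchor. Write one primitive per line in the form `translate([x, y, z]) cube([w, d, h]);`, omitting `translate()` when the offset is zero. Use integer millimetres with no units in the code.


translate([292, 119, 0]) cube([1013, 223, 202]);
translate([292, 342, 202]) cube([1013, 223, 202]);
translate([292, 565, 404]) cube([1013, 223, 202]);
translate([292, 788, 606]) cube([1013, 223, 202]);
translate([292, 1011, 808]) cube([1013, 223, 202]);


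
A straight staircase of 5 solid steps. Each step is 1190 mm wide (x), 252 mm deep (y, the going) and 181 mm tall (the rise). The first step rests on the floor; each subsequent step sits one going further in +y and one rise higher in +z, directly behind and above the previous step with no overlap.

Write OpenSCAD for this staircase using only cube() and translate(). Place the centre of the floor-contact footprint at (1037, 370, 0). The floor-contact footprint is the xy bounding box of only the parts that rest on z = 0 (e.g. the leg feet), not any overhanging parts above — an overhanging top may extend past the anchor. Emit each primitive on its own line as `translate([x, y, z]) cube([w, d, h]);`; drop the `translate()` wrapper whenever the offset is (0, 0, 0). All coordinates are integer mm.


translate([442, 244, 0]) cube([1190, 252, 181]);
translate([442, 496, 181]) cube([1190, 252, 181]);
translate([442, 748, 362]) cube([1190, 252, 181]);
translate([442, 1000, 543]) cube([1190, 252, 181]);
translate([442, 1252, 724]) cube([1190, 252, 181]);


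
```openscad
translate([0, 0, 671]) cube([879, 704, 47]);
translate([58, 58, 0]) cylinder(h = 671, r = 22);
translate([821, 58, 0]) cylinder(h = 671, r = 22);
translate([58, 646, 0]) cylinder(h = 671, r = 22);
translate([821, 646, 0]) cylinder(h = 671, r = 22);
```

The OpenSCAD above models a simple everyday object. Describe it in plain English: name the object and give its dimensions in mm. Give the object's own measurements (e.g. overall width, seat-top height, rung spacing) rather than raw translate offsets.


A rectangular dining table. The top is 879×704×47 mm with its upper surface at z = 718 mm. It stands on four round legs of 44 mm diameter, each leg's bounding box inset 36 mm from the nearest pair of top edges, running from the floor to the underside of the top.
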